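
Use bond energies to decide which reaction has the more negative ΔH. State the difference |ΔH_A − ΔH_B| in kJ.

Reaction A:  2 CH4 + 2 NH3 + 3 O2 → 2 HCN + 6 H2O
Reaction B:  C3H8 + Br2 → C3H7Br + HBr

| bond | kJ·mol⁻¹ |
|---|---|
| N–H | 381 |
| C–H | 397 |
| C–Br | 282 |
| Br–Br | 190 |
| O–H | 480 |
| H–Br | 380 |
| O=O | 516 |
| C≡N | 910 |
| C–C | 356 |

Reaction A:
  Bonds broken (reactants):
    C–H: 8 × 397 = 3176
    N–H: 6 × 381 = 2286
    O=O: 3 × 516 = 1548
    Σ(broken) = 7010 kJ
  Bonds formed (products):
    C≡N: 2 × 910 = 1820
    C–H: 2 × 397 = 794
    O–H: 12 × 480 = 5760
    Σ(formed) = 8374 kJ
  ΔH_A = 7010 − 8374 = −1364 kJ
Reaction B:
  Bonds broken (reactants):
    Br–Br: 1 × 190 = 190
    C–C: 2 × 356 = 712
    C–H: 8 × 397 = 3176
    Σ(broken) = 4078 kJ
  Bonds formed (products):
    C–Br: 1 × 282 = 282
    C–C: 2 × 356 = 712
    C–H: 7 × 397 = 2779
    H–Br: 1 × 380 = 380
    Σ(formed) = 4153 kJ
  ΔH_B = 4078 − 4153 = −75 kJ
ΔH_A − ΔH_B = −1289 kJ, so reaction A has the more negative ΔH; |ΔH_A − ΔH_B| = 1289 kJ.

Reaction A, by 1289 kJ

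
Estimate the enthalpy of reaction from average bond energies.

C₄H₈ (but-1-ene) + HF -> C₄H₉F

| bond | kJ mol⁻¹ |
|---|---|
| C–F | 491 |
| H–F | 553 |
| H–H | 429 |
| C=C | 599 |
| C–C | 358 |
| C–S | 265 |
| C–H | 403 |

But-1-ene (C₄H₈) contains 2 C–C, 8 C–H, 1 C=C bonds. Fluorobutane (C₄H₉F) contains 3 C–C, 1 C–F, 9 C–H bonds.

Bonds broken (reactants):
  C–C: 2 × 358 = 716
  C–H: 8 × 403 = 3224
  C=C: 1 × 599 = 599
  H–F: 1 × 553 = 553
  Σ(broken) = 5092 kJ
Bonds formed (products):
  C–C: 3 × 358 = 1074
  C–F: 1 × 491 = 491
  C–H: 9 × 403 = 3627
  Σ(formed) = 5192 kJ
ΔH = Σ(broken) − Σ(formed) = 5092 − 5192 = −100 kJ

ΔH ≈ −100 kJ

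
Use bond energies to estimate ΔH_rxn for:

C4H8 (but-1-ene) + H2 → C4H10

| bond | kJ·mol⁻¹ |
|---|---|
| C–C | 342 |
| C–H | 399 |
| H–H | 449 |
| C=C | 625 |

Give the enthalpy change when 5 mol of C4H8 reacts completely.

Bonds broken (reactants):
  C–C: 2 × 342 = 684
  C–H: 8 × 399 = 3192
  C=C: 1 × 625 = 625
  H–H: 1 × 449 = 449
  Σ(broken) = 4950 kJ
Bonds formed (products):
  C–C: 3 × 342 = 1026
  C–H: 10 × 399 = 3990
  Σ(formed) = 5016 kJ
ΔH = Σ(broken) − Σ(formed) = 4950 − 5016 = −66 kJ
For 5× the reaction as written: 5 × (−66) = −330 kJ

ΔH = −330 kJ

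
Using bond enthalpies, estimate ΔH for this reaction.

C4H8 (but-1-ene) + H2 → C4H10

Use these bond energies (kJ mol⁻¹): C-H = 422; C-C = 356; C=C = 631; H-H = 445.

ΔH ≈ −124 kJ

Bonds broken (reactants):
  C-C: 2 × 356 = 712
  C-H: 8 × 422 = 3376
  C=C: 1 × 631 = 631
  H-H: 1 × 445 = 445
  Σ(broken) = 5164 kJ
Bonds formed (products):
  C-C: 3 × 356 = 1068
  C-H: 10 × 422 = 4220
  Σ(formed) = 5288 kJ
ΔH = Σ(broken) − Σ(formed) = 5164 − 5288 = −124 kJ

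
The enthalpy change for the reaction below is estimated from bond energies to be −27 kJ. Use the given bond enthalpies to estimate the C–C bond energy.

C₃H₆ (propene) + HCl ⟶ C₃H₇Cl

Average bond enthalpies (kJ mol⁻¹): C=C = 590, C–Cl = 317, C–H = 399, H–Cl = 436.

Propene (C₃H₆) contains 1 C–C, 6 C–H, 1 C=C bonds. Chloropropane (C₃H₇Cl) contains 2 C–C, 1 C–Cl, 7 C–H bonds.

D(C–C) ≈ 337 kJ/mol

Let D be the C–C bond energy.
Σ(broken) = 1×D + 6×399 + 1×590 + 1×436 = 3420 + D
Σ(formed) = 2×D + 1×317 + 7×399 = 3110 + 2D
ΔH = Σ(broken) − Σ(formed) = (3420 + D) − (3110 + 2D) = +310 − D
Setting this equal to −27 kJ gives D = 337 kJ/mol.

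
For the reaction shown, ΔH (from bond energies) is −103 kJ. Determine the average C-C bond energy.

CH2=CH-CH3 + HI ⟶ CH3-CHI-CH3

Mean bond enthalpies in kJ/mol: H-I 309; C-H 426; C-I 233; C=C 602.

D(C-C) ≈ 355 kJ/mol

Let D be the C-C bond energy.
Σ(broken) = 1×D + 6×426 + 1×602 + 1×309 = 3467 + D
Σ(formed) = 2×D + 7×426 + 1×233 = 3215 + 2D
ΔH = Σ(broken) − Σ(formed) = (3467 + D) − (3215 + 2D) = +252 − D
Setting this equal to −103 kJ gives D = 355 kJ/mol.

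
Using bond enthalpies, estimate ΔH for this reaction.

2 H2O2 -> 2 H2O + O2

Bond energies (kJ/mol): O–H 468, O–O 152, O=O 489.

Bonds broken (reactants):
  O–H: 4 × 468 = 1872
  O–O: 2 × 152 = 304
  Σ(broken) = 2176 kJ
Bonds formed (products):
  O–H: 4 × 468 = 1872
  O=O: 1 × 489 = 489
  Σ(formed) = 2361 kJ
ΔH = Σ(broken) − Σ(formed) = 2176 − 2361 = −185 kJ

ΔH ≈ −185 kJ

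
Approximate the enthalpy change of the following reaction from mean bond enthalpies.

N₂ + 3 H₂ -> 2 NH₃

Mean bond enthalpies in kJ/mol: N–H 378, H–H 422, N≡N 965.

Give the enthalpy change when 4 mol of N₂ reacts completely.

Bonds broken (reactants):
  H–H: 3 × 422 = 1266
  N≡N: 1 × 965 = 965
  Σ(broken) = 2231 kJ
Bonds formed (products):
  N–H: 6 × 378 = 2268
  Σ(formed) = 2268 kJ
ΔH = Σ(broken) − Σ(formed) = 2231 − 2268 = −37 kJ
For 4× the reaction as written: 4 × (−37) = −148 kJ

ΔH = −148 kJ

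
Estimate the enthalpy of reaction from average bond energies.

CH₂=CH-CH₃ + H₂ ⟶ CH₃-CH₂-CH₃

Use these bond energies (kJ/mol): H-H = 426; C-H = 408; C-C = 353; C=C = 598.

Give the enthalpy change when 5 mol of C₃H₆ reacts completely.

Bonds broken (reactants):
  C-C: 1 × 353 = 353
  C-H: 6 × 408 = 2448
  C=C: 1 × 598 = 598
  H-H: 1 × 426 = 426
  Σ(broken) = 3825 kJ
Bonds formed (products):
  C-C: 2 × 353 = 706
  C-H: 8 × 408 = 3264
  Σ(formed) = 3970 kJ
ΔH = Σ(broken) − Σ(formed) = 3825 − 3970 = −145 kJ
For 5× the reaction as written: 5 × (−145) = −725 kJ

ΔH = −725 kJ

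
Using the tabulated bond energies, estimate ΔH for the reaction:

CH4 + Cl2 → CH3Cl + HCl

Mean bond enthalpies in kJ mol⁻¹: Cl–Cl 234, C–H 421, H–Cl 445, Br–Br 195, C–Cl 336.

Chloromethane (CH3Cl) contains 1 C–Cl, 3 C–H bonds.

Bonds broken (reactants):
  C–H: 4 × 421 = 1684
  Cl–Cl: 1 × 234 = 234
  Σ(broken) = 1918 kJ
Bonds formed (products):
  C–Cl: 1 × 336 = 336
  C–H: 3 × 421 = 1263
  H–Cl: 1 × 445 = 445
  Σ(formed) = 2044 kJ
ΔH = Σ(broken) − Σ(formed) = 1918 − 2044 = −126 kJ

ΔH ≈ −126 kJ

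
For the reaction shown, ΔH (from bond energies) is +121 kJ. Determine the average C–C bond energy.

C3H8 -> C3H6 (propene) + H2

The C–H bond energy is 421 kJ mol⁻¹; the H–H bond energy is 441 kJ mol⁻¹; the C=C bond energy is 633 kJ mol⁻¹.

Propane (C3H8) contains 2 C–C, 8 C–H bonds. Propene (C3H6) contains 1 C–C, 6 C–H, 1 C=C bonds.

D(C–C) ≈ 353 kJ/mol

Let D be the C–C bond energy.
Σ(broken) = 2×D + 8×421 = 3368 + 2D
Σ(formed) = 1×D + 6×421 + 1×633 + 1×441 = 3600 + D
ΔH = Σ(broken) − Σ(formed) = (3368 + 2D) − (3600 + D) = −232 + D
Setting this equal to +121 kJ gives D = 353 kJ/mol.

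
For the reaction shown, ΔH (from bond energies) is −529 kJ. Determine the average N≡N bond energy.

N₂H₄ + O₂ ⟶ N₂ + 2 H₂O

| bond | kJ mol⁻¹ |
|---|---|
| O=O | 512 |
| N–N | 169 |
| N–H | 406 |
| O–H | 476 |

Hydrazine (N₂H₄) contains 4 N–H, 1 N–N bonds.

Let D be the N≡N bond energy.
Σ(broken) = 4×406 + 1×169 + 1×512 = 2305
Σ(formed) = 1×D + 4×476 = 1904 + D
ΔH = Σ(broken) − Σ(formed) = (2305) − (1904 + D) = +401 − D
Setting this equal to −529 kJ gives D = 930 kJ/mol.

D(N≡N) ≈ 930 kJ/mol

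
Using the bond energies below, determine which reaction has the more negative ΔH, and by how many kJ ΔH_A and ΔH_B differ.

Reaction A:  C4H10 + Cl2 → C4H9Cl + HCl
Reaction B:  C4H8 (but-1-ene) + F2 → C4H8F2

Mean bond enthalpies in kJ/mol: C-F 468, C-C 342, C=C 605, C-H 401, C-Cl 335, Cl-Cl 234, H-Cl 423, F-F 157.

Reaction A:
  Bonds broken (reactants):
    C-C: 3 × 342 = 1026
    C-H: 10 × 401 = 4010
    Cl-Cl: 1 × 234 = 234
    Σ(broken) = 5270 kJ
  Bonds formed (products):
    C-C: 3 × 342 = 1026
    C-Cl: 1 × 335 = 335
    C-H: 9 × 401 = 3609
    H-Cl: 1 × 423 = 423
    Σ(formed) = 5393 kJ
  ΔH_A = 5270 − 5393 = −123 kJ
Reaction B:
  Bonds broken (reactants):
    C-C: 2 × 342 = 684
    C-H: 8 × 401 = 3208
    C=C: 1 × 605 = 605
    F-F: 1 × 157 = 157
    Σ(broken) = 4654 kJ
  Bonds formed (products):
    C-C: 3 × 342 = 1026
    C-F: 2 × 468 = 936
    C-H: 8 × 401 = 3208
    Σ(formed) = 5170 kJ
  ΔH_B = 4654 − 5170 = −516 kJ
ΔH_A − ΔH_B = +393 kJ, so reaction B has the more negative ΔH; |ΔH_A − ΔH_B| = 393 kJ.

Reaction B, by 393 kJ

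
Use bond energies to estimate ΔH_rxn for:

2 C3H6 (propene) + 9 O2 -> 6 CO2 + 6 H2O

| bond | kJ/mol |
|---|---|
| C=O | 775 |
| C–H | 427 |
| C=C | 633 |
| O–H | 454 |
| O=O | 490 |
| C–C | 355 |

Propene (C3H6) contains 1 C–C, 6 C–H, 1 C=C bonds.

Bonds broken (reactants):
  C–C: 2 × 355 = 710
  C–H: 12 × 427 = 5124
  C=C: 2 × 633 = 1266
  O=O: 9 × 490 = 4410
  Σ(broken) = 11510 kJ
Bonds formed (products):
  C=O: 12 × 775 = 9300
  O–H: 12 × 454 = 5448
  Σ(formed) = 14748 kJ
ΔH = Σ(broken) − Σ(formed) = 11510 − 14748 = −3238 kJ

ΔH ≈ −3238 kJ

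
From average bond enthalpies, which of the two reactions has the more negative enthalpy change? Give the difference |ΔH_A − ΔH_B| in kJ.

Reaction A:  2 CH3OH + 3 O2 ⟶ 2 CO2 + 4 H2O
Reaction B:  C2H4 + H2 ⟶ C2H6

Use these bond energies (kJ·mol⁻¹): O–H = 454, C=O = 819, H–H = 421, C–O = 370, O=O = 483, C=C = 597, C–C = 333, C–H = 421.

Reaction A:
  Bonds broken (reactants):
    C–H: 6 × 421 = 2526
    C–O: 2 × 370 = 740
    O–H: 2 × 454 = 908
    O=O: 3 × 483 = 1449
    Σ(broken) = 5623 kJ
  Bonds formed (products):
    C=O: 4 × 819 = 3276
    O–H: 8 × 454 = 3632
    Σ(formed) = 6908 kJ
  ΔH_A = 5623 − 6908 = −1285 kJ
Reaction B:
  Bonds broken (reactants):
    C–H: 4 × 421 = 1684
    C=C: 1 × 597 = 597
    H–H: 1 × 421 = 421
    Σ(broken) = 2702 kJ
  Bonds formed (products):
    C–C: 1 × 333 = 333
    C–H: 6 × 421 = 2526
    Σ(formed) = 2859 kJ
  ΔH_B = 2702 − 2859 = −157 kJ
ΔH_A − ΔH_B = −1128 kJ, so reaction A has the more negative ΔH; |ΔH_A − ΔH_B| = 1128 kJ.

Reaction A, by 1128 kJ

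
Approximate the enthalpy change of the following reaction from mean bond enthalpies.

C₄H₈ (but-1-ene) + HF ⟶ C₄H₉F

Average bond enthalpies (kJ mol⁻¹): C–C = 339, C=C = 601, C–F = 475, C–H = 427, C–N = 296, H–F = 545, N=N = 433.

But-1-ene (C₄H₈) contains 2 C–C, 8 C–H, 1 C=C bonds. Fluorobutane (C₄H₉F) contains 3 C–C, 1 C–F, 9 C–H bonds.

Bonds broken (reactants):
  C–C: 2 × 339 = 678
  C–H: 8 × 427 = 3416
  C=C: 1 × 601 = 601
  H–F: 1 × 545 = 545
  Σ(broken) = 5240 kJ
Bonds formed (products):
  C–C: 3 × 339 = 1017
  C–F: 1 × 475 = 475
  C–H: 9 × 427 = 3843
  Σ(formed) = 5335 kJ
ΔH = Σ(broken) − Σ(formed) = 5240 − 5335 = −95 kJ

ΔH ≈ −95 kJ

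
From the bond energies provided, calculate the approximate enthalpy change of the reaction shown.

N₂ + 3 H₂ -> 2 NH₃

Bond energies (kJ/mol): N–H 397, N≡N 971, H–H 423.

ΔH ≈ −142 kJ

Bonds broken (reactants):
  H–H: 3 × 423 = 1269
  N≡N: 1 × 971 = 971
  Σ(broken) = 2240 kJ
Bonds formed (products):
  N–H: 6 × 397 = 2382
  Σ(formed) = 2382 kJ
ΔH = Σ(broken) − Σ(formed) = 2240 − 2382 = −142 kJ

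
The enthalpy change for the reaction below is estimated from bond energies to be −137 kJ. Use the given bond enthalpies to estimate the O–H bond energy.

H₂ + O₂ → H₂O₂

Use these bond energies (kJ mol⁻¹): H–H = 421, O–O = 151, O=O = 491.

D(O–H) ≈ 449 kJ/mol

Let D be the O–H bond energy.
Σ(broken) = 1×421 + 1×491 = 912
Σ(formed) = 2×D + 1×151 = 151 + 2D
ΔH = Σ(broken) − Σ(formed) = (912) − (151 + 2D) = +761 − 2D
Setting this equal to −137 kJ gives 2D = 898, so D = 449 kJ/mol.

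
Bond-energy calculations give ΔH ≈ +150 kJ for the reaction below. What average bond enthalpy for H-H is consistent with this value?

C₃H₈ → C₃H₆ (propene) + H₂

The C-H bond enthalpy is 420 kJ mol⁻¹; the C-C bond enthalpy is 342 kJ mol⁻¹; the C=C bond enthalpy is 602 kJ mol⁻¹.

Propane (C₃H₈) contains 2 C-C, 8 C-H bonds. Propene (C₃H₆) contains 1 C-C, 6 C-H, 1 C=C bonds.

Let D be the H-H bond energy.
Σ(broken) = 2×342 + 8×420 = 4044
Σ(formed) = 1×342 + 6×420 + 1×602 + 1×D = 3464 + D
ΔH = Σ(broken) − Σ(formed) = (4044) − (3464 + D) = +580 − D
Setting this equal to +150 kJ gives D = 430 kJ/mol.

D(H-H) ≈ 430 kJ/mol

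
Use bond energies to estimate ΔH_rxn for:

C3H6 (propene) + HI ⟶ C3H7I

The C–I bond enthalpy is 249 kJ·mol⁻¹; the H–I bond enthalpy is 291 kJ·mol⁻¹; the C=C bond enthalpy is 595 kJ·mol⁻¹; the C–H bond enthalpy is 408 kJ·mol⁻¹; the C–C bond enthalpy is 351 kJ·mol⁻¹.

ΔH ≈ −122 kJ

Bonds broken (reactants):
  C–C: 1 × 351 = 351
  C–H: 6 × 408 = 2448
  C=C: 1 × 595 = 595
  H–I: 1 × 291 = 291
  Σ(broken) = 3685 kJ
Bonds formed (products):
  C–C: 2 × 351 = 702
  C–H: 7 × 408 = 2856
  C–I: 1 × 249 = 249
  Σ(formed) = 3807 kJ
ΔH = Σ(broken) − Σ(formed) = 3685 − 3807 = −122 kJ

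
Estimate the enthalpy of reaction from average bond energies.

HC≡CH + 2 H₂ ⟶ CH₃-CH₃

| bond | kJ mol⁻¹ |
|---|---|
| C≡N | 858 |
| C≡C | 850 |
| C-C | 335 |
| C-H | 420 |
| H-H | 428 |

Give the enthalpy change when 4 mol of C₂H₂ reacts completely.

Bonds broken (reactants):
  C≡C: 1 × 850 = 850
  C-H: 2 × 420 = 840
  H-H: 2 × 428 = 856
  Σ(broken) = 2546 kJ
Bonds formed (products):
  C-C: 1 × 335 = 335
  C-H: 6 × 420 = 2520
  Σ(formed) = 2855 kJ
ΔH = Σ(broken) − Σ(formed) = 2546 − 2855 = −309 kJ
For 4× the reaction as written: 4 × (−309) = −1236 kJ

ΔH = −1236 kJ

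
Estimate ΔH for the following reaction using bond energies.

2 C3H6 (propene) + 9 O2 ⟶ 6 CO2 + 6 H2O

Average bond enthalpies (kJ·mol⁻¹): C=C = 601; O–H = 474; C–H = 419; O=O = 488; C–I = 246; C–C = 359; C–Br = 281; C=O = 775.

Bonds broken (reactants):
  C–C: 2 × 359 = 718
  C–H: 12 × 419 = 5028
  C=C: 2 × 601 = 1202
  O=O: 9 × 488 = 4392
  Σ(broken) = 11340 kJ
Bonds formed (products):
  C=O: 12 × 775 = 9300
  O–H: 12 × 474 = 5688
  Σ(formed) = 14988 kJ
ΔH = Σ(broken) − Σ(formed) = 11340 − 14988 = −3648 kJ

ΔH ≈ −3648 kJ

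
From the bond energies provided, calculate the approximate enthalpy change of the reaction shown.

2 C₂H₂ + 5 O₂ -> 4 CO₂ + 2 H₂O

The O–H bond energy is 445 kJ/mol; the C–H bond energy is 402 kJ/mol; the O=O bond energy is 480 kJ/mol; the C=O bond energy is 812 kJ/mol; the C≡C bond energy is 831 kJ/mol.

Bonds broken (reactants):
  C≡C: 2 × 831 = 1662
  C–H: 4 × 402 = 1608
  O=O: 5 × 480 = 2400
  Σ(broken) = 5670 kJ
Bonds formed (products):
  C=O: 8 × 812 = 6496
  O–H: 4 × 445 = 1780
  Σ(formed) = 8276 kJ
ΔH = Σ(broken) − Σ(formed) = 5670 − 8276 = −2606 kJ

ΔH ≈ −2606 kJ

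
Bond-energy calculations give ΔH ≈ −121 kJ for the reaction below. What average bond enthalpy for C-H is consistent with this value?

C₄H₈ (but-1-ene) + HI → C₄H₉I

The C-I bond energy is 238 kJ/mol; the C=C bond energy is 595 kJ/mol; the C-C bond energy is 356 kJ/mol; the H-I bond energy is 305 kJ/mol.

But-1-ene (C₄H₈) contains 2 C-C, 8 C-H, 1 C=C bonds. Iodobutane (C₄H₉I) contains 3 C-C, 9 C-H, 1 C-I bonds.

Let D be the C-H bond energy.
Σ(broken) = 2×356 + 8×D + 1×595 + 1×305 = 1612 + 8D
Σ(formed) = 3×356 + 9×D + 1×238 = 1306 + 9D
ΔH = Σ(broken) − Σ(formed) = (1612 + 8D) − (1306 + 9D) = +306 − D
Setting this equal to −121 kJ gives D = 427 kJ/mol.

D(C-H) ≈ 427 kJ/mol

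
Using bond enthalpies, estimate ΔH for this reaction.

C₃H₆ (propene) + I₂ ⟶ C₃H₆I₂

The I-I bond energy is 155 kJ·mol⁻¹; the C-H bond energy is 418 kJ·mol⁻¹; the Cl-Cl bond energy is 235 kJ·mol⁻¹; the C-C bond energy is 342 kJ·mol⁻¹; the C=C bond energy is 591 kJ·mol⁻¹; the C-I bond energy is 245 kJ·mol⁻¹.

ΔH ≈ −86 kJ

Bonds broken (reactants):
  C-C: 1 × 342 = 342
  C-H: 6 × 418 = 2508
  C=C: 1 × 591 = 591
  I-I: 1 × 155 = 155
  Σ(broken) = 3596 kJ
Bonds formed (products):
  C-C: 2 × 342 = 684
  C-H: 6 × 418 = 2508
  C-I: 2 × 245 = 490
  Σ(formed) = 3682 kJ
ΔH = Σ(broken) − Σ(formed) = 3596 − 3682 = −86 kJ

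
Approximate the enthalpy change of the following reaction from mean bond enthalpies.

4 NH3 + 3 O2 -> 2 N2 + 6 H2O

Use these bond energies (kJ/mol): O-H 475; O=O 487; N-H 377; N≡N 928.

Bonds broken (reactants):
  N-H: 12 × 377 = 4524
  O=O: 3 × 487 = 1461
  Σ(broken) = 5985 kJ
Bonds formed (products):
  N≡N: 2 × 928 = 1856
  O-H: 12 × 475 = 5700
  Σ(formed) = 7556 kJ
ΔH = Σ(broken) − Σ(formed) = 5985 − 7556 = −1571 kJ

ΔH ≈ −1571 kJ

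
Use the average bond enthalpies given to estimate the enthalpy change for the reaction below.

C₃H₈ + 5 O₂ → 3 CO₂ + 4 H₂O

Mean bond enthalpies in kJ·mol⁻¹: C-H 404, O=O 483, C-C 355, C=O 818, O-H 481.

Bonds broken (reactants):
  C-C: 2 × 355 = 710
  C-H: 8 × 404 = 3232
  O=O: 5 × 483 = 2415
  Σ(broken) = 6357 kJ
Bonds formed (products):
  C=O: 6 × 818 = 4908
  O-H: 8 × 481 = 3848
  Σ(formed) = 8756 kJ
ΔH = Σ(broken) − Σ(formed) = 6357 − 8756 = −2399 kJ

ΔH ≈ −2399 kJ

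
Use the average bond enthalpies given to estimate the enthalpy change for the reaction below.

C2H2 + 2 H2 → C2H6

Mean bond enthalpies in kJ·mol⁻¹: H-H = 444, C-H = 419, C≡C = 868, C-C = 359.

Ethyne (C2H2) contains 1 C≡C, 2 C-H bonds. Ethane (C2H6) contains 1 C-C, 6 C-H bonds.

Bonds broken (reactants):
  C≡C: 1 × 868 = 868
  C-H: 2 × 419 = 838
  H-H: 2 × 444 = 888
  Σ(broken) = 2594 kJ
Bonds formed (products):
  C-C: 1 × 359 = 359
  C-H: 6 × 419 = 2514
  Σ(formed) = 2873 kJ
ΔH = Σ(broken) − Σ(formed) = 2594 − 2873 = −279 kJ

ΔH ≈ −279 kJ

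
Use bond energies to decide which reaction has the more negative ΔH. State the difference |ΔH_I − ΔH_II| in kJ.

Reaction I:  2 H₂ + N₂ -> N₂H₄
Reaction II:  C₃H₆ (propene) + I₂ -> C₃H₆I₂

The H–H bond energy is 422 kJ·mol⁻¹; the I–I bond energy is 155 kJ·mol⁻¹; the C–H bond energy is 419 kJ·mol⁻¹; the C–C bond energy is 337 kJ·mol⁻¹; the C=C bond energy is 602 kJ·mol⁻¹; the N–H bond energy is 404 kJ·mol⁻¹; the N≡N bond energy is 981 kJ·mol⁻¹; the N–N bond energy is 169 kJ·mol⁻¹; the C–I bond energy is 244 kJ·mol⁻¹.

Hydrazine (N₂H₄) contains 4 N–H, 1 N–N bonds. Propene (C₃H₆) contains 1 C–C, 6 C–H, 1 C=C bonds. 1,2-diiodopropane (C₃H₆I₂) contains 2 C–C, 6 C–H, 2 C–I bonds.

Reaction II, by 108 kJ

Reaction I:
  Bonds broken (reactants):
    H–H: 2 × 422 = 844
    N≡N: 1 × 981 = 981
    Σ(broken) = 1825 kJ
  Bonds formed (products):
    N–H: 4 × 404 = 1616
    N–N: 1 × 169 = 169
    Σ(formed) = 1785 kJ
  ΔH_I = 1825 − 1785 = +40 kJ
Reaction II:
  Bonds broken (reactants):
    C–C: 1 × 337 = 337
    C–H: 6 × 419 = 2514
    C=C: 1 × 602 = 602
    I–I: 1 × 155 = 155
    Σ(broken) = 3608 kJ
  Bonds formed (products):
    C–C: 2 × 337 = 674
    C–H: 6 × 419 = 2514
    C–I: 2 × 244 = 488
    Σ(formed) = 3676 kJ
  ΔH_II = 3608 − 3676 = −68 kJ
ΔH_I − ΔH_II = +108 kJ, so reaction II has the more negative ΔH; |ΔH_I − ΔH_II| = 108 kJ.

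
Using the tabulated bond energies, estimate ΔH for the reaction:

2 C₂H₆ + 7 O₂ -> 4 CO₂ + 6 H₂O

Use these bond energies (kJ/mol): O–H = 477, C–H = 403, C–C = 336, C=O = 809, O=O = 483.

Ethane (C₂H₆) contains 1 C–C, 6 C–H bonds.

ΔH ≈ −3307 kJ

Bonds broken (reactants):
  C–C: 2 × 336 = 672
  C–H: 12 × 403 = 4836
  O=O: 7 × 483 = 3381
  Σ(broken) = 8889 kJ
Bonds formed (products):
  C=O: 8 × 809 = 6472
  O–H: 12 × 477 = 5724
  Σ(formed) = 12196 kJ
ΔH = Σ(broken) − Σ(formed) = 8889 − 12196 = −3307 kJ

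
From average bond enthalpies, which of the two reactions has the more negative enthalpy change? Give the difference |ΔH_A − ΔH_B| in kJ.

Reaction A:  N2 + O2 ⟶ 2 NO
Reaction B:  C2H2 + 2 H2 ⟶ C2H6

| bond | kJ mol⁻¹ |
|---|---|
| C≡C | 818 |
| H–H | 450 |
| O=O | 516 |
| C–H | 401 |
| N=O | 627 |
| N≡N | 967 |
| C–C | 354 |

Reaction A:
  Bonds broken (reactants):
    N≡N: 1 × 967 = 967
    O=O: 1 × 516 = 516
    Σ(broken) = 1483 kJ
  Bonds formed (products):
    N=O: 2 × 627 = 1254
    Σ(formed) = 1254 kJ
  ΔH_A = 1483 − 1254 = +229 kJ
Reaction B:
  Bonds broken (reactants):
    C≡C: 1 × 818 = 818
    C–H: 2 × 401 = 802
    H–H: 2 × 450 = 900
    Σ(broken) = 2520 kJ
  Bonds formed (products):
    C–C: 1 × 354 = 354
    C–H: 6 × 401 = 2406
    Σ(formed) = 2760 kJ
  ΔH_B = 2520 − 2760 = −240 kJ
ΔH_A − ΔH_B = +469 kJ, so reaction B has the more negative ΔH; |ΔH_A − ΔH_B| = 469 kJ.

Reaction B, by 469 kJ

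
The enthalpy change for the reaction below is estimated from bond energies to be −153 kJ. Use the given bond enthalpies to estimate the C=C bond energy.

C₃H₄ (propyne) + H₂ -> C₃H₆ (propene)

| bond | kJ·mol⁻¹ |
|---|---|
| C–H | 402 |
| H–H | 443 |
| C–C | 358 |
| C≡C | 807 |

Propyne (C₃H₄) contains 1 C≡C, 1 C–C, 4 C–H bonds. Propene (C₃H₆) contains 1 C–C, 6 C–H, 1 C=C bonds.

D(C=C) ≈ 599 kJ/mol

Let D be the C=C bond energy.
Σ(broken) = 1×807 + 1×358 + 4×402 + 1×443 = 3216
Σ(formed) = 1×358 + 6×402 + 1×D = 2770 + D
ΔH = Σ(broken) − Σ(formed) = (3216) − (2770 + D) = +446 − D
Setting this equal to −153 kJ gives D = 599 kJ/mol.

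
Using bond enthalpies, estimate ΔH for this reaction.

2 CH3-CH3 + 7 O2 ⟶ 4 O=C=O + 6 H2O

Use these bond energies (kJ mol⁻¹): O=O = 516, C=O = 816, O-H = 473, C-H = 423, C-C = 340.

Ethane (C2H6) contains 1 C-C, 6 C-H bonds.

ΔH ≈ −2836 kJ

Bonds broken (reactants):
  C-C: 2 × 340 = 680
  C-H: 12 × 423 = 5076
  O=O: 7 × 516 = 3612
  Σ(broken) = 9368 kJ
Bonds formed (products):
  C=O: 8 × 816 = 6528
  O-H: 12 × 473 = 5676
  Σ(formed) = 12204 kJ
ΔH = Σ(broken) − Σ(formed) = 9368 − 12204 = −2836 kJ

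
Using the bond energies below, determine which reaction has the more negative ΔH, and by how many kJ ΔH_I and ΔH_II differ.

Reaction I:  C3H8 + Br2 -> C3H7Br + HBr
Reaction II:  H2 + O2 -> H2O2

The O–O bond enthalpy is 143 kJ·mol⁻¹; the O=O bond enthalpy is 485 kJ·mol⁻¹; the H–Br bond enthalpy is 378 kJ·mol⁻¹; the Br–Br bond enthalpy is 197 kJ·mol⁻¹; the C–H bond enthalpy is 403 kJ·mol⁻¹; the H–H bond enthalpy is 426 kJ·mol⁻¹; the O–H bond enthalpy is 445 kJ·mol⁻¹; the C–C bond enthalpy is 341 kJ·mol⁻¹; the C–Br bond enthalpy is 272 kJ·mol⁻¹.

Reaction II, by 72 kJ

Reaction I:
  Bonds broken (reactants):
    Br–Br: 1 × 197 = 197
    C–C: 2 × 341 = 682
    C–H: 8 × 403 = 3224
    Σ(broken) = 4103 kJ
  Bonds formed (products):
    C–Br: 1 × 272 = 272
    C–C: 2 × 341 = 682
    C–H: 7 × 403 = 2821
    H–Br: 1 × 378 = 378
    Σ(formed) = 4153 kJ
  ΔH_I = 4103 − 4153 = −50 kJ
Reaction II:
  Bonds broken (reactants):
    H–H: 1 × 426 = 426
    O=O: 1 × 485 = 485
    Σ(broken) = 911 kJ
  Bonds formed (products):
    O–H: 2 × 445 = 890
    O–O: 1 × 143 = 143
    Σ(formed) = 1033 kJ
  ΔH_II = 911 − 1033 = −122 kJ
ΔH_I − ΔH_II = +72 kJ, so reaction II has the more negative ΔH; |ΔH_I − ΔH_II| = 72 kJ.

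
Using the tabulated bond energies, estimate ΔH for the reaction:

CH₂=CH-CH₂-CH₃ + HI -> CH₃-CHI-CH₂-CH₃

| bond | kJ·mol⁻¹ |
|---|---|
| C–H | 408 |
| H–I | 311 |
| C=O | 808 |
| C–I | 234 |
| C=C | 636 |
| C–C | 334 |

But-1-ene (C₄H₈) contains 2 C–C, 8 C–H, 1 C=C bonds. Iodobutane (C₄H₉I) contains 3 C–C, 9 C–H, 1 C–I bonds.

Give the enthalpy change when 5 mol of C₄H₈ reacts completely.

ΔH = −145 kJ

Bonds broken (reactants):
  C–C: 2 × 334 = 668
  C–H: 8 × 408 = 3264
  C=C: 1 × 636 = 636
  H–I: 1 × 311 = 311
  Σ(broken) = 4879 kJ
Bonds formed (products):
  C–C: 3 × 334 = 1002
  C–H: 9 × 408 = 3672
  C–I: 1 × 234 = 234
  Σ(formed) = 4908 kJ
ΔH = Σ(broken) − Σ(formed) = 4879 − 4908 = −29 kJ
For 5× the reaction as written: 5 × (−29) = −145 kJ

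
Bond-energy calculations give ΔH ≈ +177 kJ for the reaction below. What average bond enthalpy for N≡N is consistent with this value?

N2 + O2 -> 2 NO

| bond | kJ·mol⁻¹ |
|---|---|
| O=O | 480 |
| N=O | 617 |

Let D be the N≡N bond energy.
Σ(broken) = 1×D + 1×480 = 480 + D
Σ(formed) = 2×617 = 1234
ΔH = Σ(broken) − Σ(formed) = (480 + D) − (1234) = −754 + D
Setting this equal to +177 kJ gives D = 931 kJ/mol.

D(N≡N) ≈ 931 kJ/mol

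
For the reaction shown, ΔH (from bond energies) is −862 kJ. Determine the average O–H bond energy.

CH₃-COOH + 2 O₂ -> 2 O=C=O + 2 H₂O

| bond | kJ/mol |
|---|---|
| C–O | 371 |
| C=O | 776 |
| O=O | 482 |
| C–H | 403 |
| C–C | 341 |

Let D be the O–H bond energy.
Σ(broken) = 1×341 + 3×403 + 1×371 + 1×776 + 1×D + 2×482 = 3661 + D
Σ(formed) = 4×776 + 4×D = 3104 + 4D
ΔH = Σ(broken) − Σ(formed) = (3661 + D) − (3104 + 4D) = +557 − 3D
Setting this equal to −862 kJ gives 3D = 1419, so D = 473 kJ/mol.

D(O–H) ≈ 473 kJ/mol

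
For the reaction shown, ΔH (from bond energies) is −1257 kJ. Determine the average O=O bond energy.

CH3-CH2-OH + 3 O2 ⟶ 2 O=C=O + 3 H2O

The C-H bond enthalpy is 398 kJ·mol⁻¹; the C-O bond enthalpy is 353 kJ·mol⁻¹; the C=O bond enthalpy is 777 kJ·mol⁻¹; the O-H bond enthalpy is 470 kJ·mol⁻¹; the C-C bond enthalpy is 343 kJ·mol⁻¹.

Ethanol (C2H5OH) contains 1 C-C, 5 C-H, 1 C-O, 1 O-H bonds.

Let D be the O=O bond energy.
Σ(broken) = 1×343 + 5×398 + 1×353 + 1×470 + 3×D = 3156 + 3D
Σ(formed) = 4×777 + 6×470 = 5928
ΔH = Σ(broken) − Σ(formed) = (3156 + 3D) − (5928) = −2772 + 3D
Setting this equal to −1257 kJ gives 3D = 1515, so D = 505 kJ/mol.

D(O=O) ≈ 505 kJ/mol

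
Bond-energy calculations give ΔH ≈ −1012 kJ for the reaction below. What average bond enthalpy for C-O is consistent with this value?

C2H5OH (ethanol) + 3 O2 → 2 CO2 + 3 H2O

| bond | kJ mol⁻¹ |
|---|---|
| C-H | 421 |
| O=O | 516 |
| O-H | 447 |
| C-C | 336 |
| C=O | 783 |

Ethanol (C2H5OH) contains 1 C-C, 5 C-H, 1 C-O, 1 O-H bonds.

D(C-O) ≈ 366 kJ/mol

Let D be the C-O bond energy.
Σ(broken) = 1×336 + 5×421 + 1×D + 1×447 + 3×516 = 4436 + D
Σ(formed) = 4×783 + 6×447 = 5814
ΔH = Σ(broken) − Σ(formed) = (4436 + D) − (5814) = −1378 + D
Setting this equal to −1012 kJ gives D = 366 kJ/mol.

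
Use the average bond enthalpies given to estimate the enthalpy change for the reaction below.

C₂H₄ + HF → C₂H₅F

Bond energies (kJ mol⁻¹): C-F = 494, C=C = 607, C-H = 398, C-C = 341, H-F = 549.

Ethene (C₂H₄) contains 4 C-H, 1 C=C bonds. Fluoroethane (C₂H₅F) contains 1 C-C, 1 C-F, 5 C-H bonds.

ΔH ≈ −77 kJ

Bonds broken (reactants):
  C-H: 4 × 398 = 1592
  C=C: 1 × 607 = 607
  H-F: 1 × 549 = 549
  Σ(broken) = 2748 kJ
Bonds formed (products):
  C-C: 1 × 341 = 341
  C-F: 1 × 494 = 494
  C-H: 5 × 398 = 1990
  Σ(formed) = 2825 kJ
ΔH = Σ(broken) − Σ(formed) = 2748 − 2825 = −77 kJ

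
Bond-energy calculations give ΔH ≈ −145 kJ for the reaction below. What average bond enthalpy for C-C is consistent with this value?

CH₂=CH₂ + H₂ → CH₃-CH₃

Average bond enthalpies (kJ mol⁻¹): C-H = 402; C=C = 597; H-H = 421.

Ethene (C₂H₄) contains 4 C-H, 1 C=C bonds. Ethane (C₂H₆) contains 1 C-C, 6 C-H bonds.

Let D be the C-C bond energy.
Σ(broken) = 4×402 + 1×597 + 1×421 = 2626
Σ(formed) = 1×D + 6×402 = 2412 + D
ΔH = Σ(broken) − Σ(formed) = (2626) − (2412 + D) = +214 − D
Setting this equal to −145 kJ gives D = 359 kJ/mol.

D(C-C) ≈ 359 kJ/mol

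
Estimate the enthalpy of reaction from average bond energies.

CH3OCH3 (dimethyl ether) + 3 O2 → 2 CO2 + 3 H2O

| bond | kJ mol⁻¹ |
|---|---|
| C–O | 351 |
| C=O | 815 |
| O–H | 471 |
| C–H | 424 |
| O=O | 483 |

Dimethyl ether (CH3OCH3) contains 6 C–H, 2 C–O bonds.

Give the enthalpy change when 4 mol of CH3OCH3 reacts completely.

Bonds broken (reactants):
  C–H: 6 × 424 = 2544
  C–O: 2 × 351 = 702
  O=O: 3 × 483 = 1449
  Σ(broken) = 4695 kJ
Bonds formed (products):
  C=O: 4 × 815 = 3260
  O–H: 6 × 471 = 2826
  Σ(formed) = 6086 kJ
ΔH = Σ(broken) − Σ(formed) = 4695 − 6086 = −1391 kJ
For 4× the reaction as written: 4 × (−1391) = −5564 kJ

ΔH = −5564 kJ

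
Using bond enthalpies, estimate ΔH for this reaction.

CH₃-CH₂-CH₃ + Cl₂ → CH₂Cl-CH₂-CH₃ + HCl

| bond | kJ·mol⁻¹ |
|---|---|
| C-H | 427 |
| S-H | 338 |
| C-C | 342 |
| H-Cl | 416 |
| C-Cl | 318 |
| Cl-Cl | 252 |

Bonds broken (reactants):
  C-C: 2 × 342 = 684
  C-H: 8 × 427 = 3416
  Cl-Cl: 1 × 252 = 252
  Σ(broken) = 4352 kJ
Bonds formed (products):
  C-C: 2 × 342 = 684
  C-Cl: 1 × 318 = 318
  C-H: 7 × 427 = 2989
  H-Cl: 1 × 416 = 416
  Σ(formed) = 4407 kJ
ΔH = Σ(broken) − Σ(formed) = 4352 − 4407 = −55 kJ

ΔH ≈ −55 kJ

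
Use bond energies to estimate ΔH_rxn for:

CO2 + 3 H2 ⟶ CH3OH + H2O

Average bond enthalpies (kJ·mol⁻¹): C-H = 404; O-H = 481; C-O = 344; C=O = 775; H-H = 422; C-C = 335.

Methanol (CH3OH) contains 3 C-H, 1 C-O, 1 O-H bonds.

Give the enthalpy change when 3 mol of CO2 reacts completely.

Bonds broken (reactants):
  C=O: 2 × 775 = 1550
  H-H: 3 × 422 = 1266
  Σ(broken) = 2816 kJ
Bonds formed (products):
  C-H: 3 × 404 = 1212
  C-O: 1 × 344 = 344
  O-H: 3 × 481 = 1443
  Σ(formed) = 2999 kJ
ΔH = Σ(broken) − Σ(formed) = 2816 − 2999 = −183 kJ
For 3× the reaction as written: 3 × (−183) = −549 kJ

ΔH = −549 kJ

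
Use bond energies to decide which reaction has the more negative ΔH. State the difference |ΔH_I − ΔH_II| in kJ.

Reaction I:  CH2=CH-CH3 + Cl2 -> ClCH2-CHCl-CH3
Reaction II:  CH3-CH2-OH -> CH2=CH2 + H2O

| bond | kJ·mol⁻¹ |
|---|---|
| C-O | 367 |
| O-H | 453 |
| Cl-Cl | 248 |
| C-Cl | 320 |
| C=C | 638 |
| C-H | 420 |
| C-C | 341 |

Reaction I:
  Bonds broken (reactants):
    C-C: 1 × 341 = 341
    C-H: 6 × 420 = 2520
    C=C: 1 × 638 = 638
    Cl-Cl: 1 × 248 = 248
    Σ(broken) = 3747 kJ
  Bonds formed (products):
    C-C: 2 × 341 = 682
    C-Cl: 2 × 320 = 640
    C-H: 6 × 420 = 2520
    Σ(formed) = 3842 kJ
  ΔH_I = 3747 − 3842 = −95 kJ
Reaction II:
  Bonds broken (reactants):
    C-C: 1 × 341 = 341
    C-H: 5 × 420 = 2100
    C-O: 1 × 367 = 367
    O-H: 1 × 453 = 453
    Σ(broken) = 3261 kJ
  Bonds formed (products):
    C-H: 4 × 420 = 1680
    C=C: 1 × 638 = 638
    O-H: 2 × 453 = 906
    Σ(formed) = 3224 kJ
  ΔH_II = 3261 − 3224 = +37 kJ
ΔH_I − ΔH_II = −132 kJ, so reaction I has the more negative ΔH; |ΔH_I − ΔH_II| = 132 kJ.

Reaction I, by 132 kJ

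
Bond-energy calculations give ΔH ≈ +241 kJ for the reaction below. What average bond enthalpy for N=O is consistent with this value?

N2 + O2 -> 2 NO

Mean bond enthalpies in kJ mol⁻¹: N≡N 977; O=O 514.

Let D be the N=O bond energy.
Σ(broken) = 1×977 + 1×514 = 1491
Σ(formed) = 2×D = 2D
ΔH = Σ(broken) − Σ(formed) = (1491) − (2D) = +1491 − 2D
Setting this equal to +241 kJ gives 2D = 1250, so D = 625 kJ/mol.

D(N=O) ≈ 625 kJ/mol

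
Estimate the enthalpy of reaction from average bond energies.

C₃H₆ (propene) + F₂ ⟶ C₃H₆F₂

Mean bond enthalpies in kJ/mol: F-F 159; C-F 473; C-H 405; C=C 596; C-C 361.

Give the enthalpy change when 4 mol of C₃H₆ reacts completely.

ΔH = −2208 kJ

Bonds broken (reactants):
  C-C: 1 × 361 = 361
  C-H: 6 × 405 = 2430
  C=C: 1 × 596 = 596
  F-F: 1 × 159 = 159
  Σ(broken) = 3546 kJ
Bonds formed (products):
  C-C: 2 × 361 = 722
  C-F: 2 × 473 = 946
  C-H: 6 × 405 = 2430
  Σ(formed) = 4098 kJ
ΔH = Σ(broken) − Σ(formed) = 3546 − 4098 = −552 kJ
For 4× the reaction as written: 4 × (−552) = −2208 kJ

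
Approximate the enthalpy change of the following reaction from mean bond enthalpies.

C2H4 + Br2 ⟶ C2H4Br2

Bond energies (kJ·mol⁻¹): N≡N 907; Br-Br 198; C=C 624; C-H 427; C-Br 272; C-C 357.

ΔH ≈ −79 kJ

Bonds broken (reactants):
  Br-Br: 1 × 198 = 198
  C-H: 4 × 427 = 1708
  C=C: 1 × 624 = 624
  Σ(broken) = 2530 kJ
Bonds formed (products):
  C-Br: 2 × 272 = 544
  C-C: 1 × 357 = 357
  C-H: 4 × 427 = 1708
  Σ(formed) = 2609 kJ
ΔH = Σ(broken) − Σ(formed) = 2530 − 2609 = −79 kJ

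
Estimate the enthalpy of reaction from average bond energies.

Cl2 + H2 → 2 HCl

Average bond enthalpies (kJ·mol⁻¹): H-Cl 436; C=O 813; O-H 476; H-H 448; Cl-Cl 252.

Bonds broken (reactants):
  Cl-Cl: 1 × 252 = 252
  H-H: 1 × 448 = 448
  Σ(broken) = 700 kJ
Bonds formed (products):
  H-Cl: 2 × 436 = 872
  Σ(formed) = 872 kJ
ΔH = Σ(broken) − Σ(formed) = 700 − 872 = −172 kJ

ΔH ≈ −172 kJ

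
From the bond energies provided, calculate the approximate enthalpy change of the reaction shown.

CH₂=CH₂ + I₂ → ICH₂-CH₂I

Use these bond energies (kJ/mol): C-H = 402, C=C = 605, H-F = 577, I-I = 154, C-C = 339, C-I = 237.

Bonds broken (reactants):
  C-H: 4 × 402 = 1608
  C=C: 1 × 605 = 605
  I-I: 1 × 154 = 154
  Σ(broken) = 2367 kJ
Bonds formed (products):
  C-C: 1 × 339 = 339
  C-H: 4 × 402 = 1608
  C-I: 2 × 237 = 474
  Σ(formed) = 2421 kJ
ΔH = Σ(broken) − Σ(formed) = 2367 − 2421 = −54 kJ

ΔH ≈ −54 kJ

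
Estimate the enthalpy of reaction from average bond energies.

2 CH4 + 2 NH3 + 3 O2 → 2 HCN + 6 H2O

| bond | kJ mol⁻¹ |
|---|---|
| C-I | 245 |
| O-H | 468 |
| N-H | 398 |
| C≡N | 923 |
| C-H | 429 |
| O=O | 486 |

Bonds broken (reactants):
  C-H: 8 × 429 = 3432
  N-H: 6 × 398 = 2388
  O=O: 3 × 486 = 1458
  Σ(broken) = 7278 kJ
Bonds formed (products):
  C≡N: 2 × 923 = 1846
  C-H: 2 × 429 = 858
  O-H: 12 × 468 = 5616
  Σ(formed) = 8320 kJ
ΔH = Σ(broken) − Σ(formed) = 7278 − 8320 = −1042 kJ

ΔH ≈ −1042 kJ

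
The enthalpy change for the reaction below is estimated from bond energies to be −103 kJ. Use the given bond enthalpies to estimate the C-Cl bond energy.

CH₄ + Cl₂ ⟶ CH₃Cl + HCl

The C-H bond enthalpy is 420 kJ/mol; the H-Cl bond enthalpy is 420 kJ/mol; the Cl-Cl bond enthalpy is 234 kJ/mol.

Let D be the C-Cl bond energy.
Σ(broken) = 4×420 + 1×234 = 1914
Σ(formed) = 1×D + 3×420 + 1×420 = 1680 + D
ΔH = Σ(broken) − Σ(formed) = (1914) − (1680 + D) = +234 − D
Setting this equal to −103 kJ gives D = 337 kJ/mol.

D(C-Cl) ≈ 337 kJ/mol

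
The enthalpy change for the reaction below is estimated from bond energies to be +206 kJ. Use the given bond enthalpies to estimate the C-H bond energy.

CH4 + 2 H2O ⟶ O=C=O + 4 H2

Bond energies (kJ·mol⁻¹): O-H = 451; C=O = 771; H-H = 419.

D(C-H) ≈ 405 kJ/mol

Let D be the C-H bond energy.
Σ(broken) = 4×D + 4×451 = 1804 + 4D
Σ(formed) = 2×771 + 4×419 = 3218
ΔH = Σ(broken) − Σ(formed) = (1804 + 4D) − (3218) = −1414 + 4D
Setting this equal to +206 kJ gives 4D = 1620, so D = 405 kJ/mol.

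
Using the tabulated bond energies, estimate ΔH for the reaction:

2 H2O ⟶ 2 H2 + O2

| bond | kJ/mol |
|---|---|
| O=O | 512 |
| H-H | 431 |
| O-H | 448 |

ΔH ≈ +418 kJ

Bonds broken (reactants):
  O-H: 4 × 448 = 1792
  Σ(broken) = 1792 kJ
Bonds formed (products):
  H-H: 2 × 431 = 862
  O=O: 1 × 512 = 512
  Σ(formed) = 1374 kJ
ΔH = Σ(broken) − Σ(formed) = 1792 − 1374 = +418 kJ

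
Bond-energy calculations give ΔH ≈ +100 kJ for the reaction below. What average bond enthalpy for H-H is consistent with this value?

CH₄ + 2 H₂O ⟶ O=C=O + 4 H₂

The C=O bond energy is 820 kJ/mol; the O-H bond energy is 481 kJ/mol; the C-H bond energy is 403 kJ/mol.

Let D be the H-H bond energy.
Σ(broken) = 4×403 + 4×481 = 3536
Σ(formed) = 2×820 + 4×D = 1640 + 4D
ΔH = Σ(broken) − Σ(formed) = (3536) − (1640 + 4D) = +1896 − 4D
Setting this equal to +100 kJ gives 4D = 1796, so D = 449 kJ/mol.

D(H-H) ≈ 449 kJ/mol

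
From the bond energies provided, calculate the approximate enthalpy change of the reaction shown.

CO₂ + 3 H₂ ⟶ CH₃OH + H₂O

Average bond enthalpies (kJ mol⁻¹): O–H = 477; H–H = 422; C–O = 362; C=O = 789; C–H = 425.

Bonds broken (reactants):
  C=O: 2 × 789 = 1578
  H–H: 3 × 422 = 1266
  Σ(broken) = 2844 kJ
Bonds formed (products):
  C–H: 3 × 425 = 1275
  C–O: 1 × 362 = 362
  O–H: 3 × 477 = 1431
  Σ(formed) = 3068 kJ
ΔH = Σ(broken) − Σ(formed) = 2844 − 3068 = −224 kJ

ΔH ≈ −224 kJ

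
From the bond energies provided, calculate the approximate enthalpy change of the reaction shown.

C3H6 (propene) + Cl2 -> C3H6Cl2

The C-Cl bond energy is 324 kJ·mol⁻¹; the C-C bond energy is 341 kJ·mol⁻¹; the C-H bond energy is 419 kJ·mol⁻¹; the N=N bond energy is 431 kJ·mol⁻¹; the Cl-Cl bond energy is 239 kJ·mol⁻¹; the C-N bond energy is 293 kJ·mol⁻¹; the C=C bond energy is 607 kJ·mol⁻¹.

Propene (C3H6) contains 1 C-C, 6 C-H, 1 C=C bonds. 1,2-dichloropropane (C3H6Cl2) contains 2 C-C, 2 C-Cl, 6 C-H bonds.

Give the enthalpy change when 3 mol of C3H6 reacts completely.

ΔH = −429 kJ

Bonds broken (reactants):
  C-C: 1 × 341 = 341
  C-H: 6 × 419 = 2514
  C=C: 1 × 607 = 607
  Cl-Cl: 1 × 239 = 239
  Σ(broken) = 3701 kJ
Bonds formed (products):
  C-C: 2 × 341 = 682
  C-Cl: 2 × 324 = 648
  C-H: 6 × 419 = 2514
  Σ(formed) = 3844 kJ
ΔH = Σ(broken) − Σ(formed) = 3701 − 3844 = −143 kJ
For 3× the reaction as written: 3 × (−143) = −429 kJ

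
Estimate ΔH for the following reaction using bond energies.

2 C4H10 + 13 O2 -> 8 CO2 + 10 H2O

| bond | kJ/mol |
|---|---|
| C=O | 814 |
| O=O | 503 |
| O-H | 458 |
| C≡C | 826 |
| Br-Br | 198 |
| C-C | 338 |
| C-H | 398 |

ΔH ≈ −5657 kJ

Bonds broken (reactants):
  C-C: 6 × 338 = 2028
  C-H: 20 × 398 = 7960
  O=O: 13 × 503 = 6539
  Σ(broken) = 16527 kJ
Bonds formed (products):
  C=O: 16 × 814 = 13024
  O-H: 20 × 458 = 9160
  Σ(formed) = 22184 kJ
ΔH = Σ(broken) − Σ(formed) = 16527 − 22184 = −5657 kJ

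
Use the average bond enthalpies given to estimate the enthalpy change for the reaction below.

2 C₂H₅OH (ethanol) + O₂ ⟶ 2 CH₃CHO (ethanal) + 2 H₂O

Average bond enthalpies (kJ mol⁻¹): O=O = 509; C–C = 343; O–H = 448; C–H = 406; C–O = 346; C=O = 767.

Bonds broken (reactants):
  C–C: 2 × 343 = 686
  C–H: 10 × 406 = 4060
  C–O: 2 × 346 = 692
  O–H: 2 × 448 = 896
  O=O: 1 × 509 = 509
  Σ(broken) = 6843 kJ
Bonds formed (products):
  C–C: 2 × 343 = 686
  C–H: 8 × 406 = 3248
  C=O: 2 × 767 = 1534
  O–H: 4 × 448 = 1792
  Σ(formed) = 7260 kJ
ΔH = Σ(broken) − Σ(formed) = 6843 − 7260 = −417 kJ

ΔH ≈ −417 kJ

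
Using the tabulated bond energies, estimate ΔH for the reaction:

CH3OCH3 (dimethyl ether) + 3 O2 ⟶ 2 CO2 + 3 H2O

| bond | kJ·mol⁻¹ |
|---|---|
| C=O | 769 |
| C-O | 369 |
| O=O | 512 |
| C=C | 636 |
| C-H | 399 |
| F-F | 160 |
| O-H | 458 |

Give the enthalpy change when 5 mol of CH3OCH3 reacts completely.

Bonds broken (reactants):
  C-H: 6 × 399 = 2394
  C-O: 2 × 369 = 738
  O=O: 3 × 512 = 1536
  Σ(broken) = 4668 kJ
Bonds formed (products):
  C=O: 4 × 769 = 3076
  O-H: 6 × 458 = 2748
  Σ(formed) = 5824 kJ
ΔH = Σ(broken) − Σ(formed) = 4668 − 5824 = −1156 kJ
For 5× the reaction as written: 5 × (−1156) = −5780 kJ

ΔH = −5780 kJ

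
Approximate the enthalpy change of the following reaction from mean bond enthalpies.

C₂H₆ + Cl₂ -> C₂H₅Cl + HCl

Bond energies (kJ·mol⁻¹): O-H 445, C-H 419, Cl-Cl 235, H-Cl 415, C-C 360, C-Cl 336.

Bonds broken (reactants):
  C-C: 1 × 360 = 360
  C-H: 6 × 419 = 2514
  Cl-Cl: 1 × 235 = 235
  Σ(broken) = 3109 kJ
Bonds formed (products):
  C-C: 1 × 360 = 360
  C-Cl: 1 × 336 = 336
  C-H: 5 × 419 = 2095
  H-Cl: 1 × 415 = 415
  Σ(formed) = 3206 kJ
ΔH = Σ(broken) − Σ(formed) = 3109 − 3206 = −97 kJ

ΔH ≈ −97 kJ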